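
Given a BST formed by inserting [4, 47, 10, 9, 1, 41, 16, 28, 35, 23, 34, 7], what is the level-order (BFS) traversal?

Tree insertion order: [4, 47, 10, 9, 1, 41, 16, 28, 35, 23, 34, 7]
Tree (level-order array): [4, 1, 47, None, None, 10, None, 9, 41, 7, None, 16, None, None, None, None, 28, 23, 35, None, None, 34]
BFS from the root, enqueuing left then right child of each popped node:
  queue [4] -> pop 4, enqueue [1, 47], visited so far: [4]
  queue [1, 47] -> pop 1, enqueue [none], visited so far: [4, 1]
  queue [47] -> pop 47, enqueue [10], visited so far: [4, 1, 47]
  queue [10] -> pop 10, enqueue [9, 41], visited so far: [4, 1, 47, 10]
  queue [9, 41] -> pop 9, enqueue [7], visited so far: [4, 1, 47, 10, 9]
  queue [41, 7] -> pop 41, enqueue [16], visited so far: [4, 1, 47, 10, 9, 41]
  queue [7, 16] -> pop 7, enqueue [none], visited so far: [4, 1, 47, 10, 9, 41, 7]
  queue [16] -> pop 16, enqueue [28], visited so far: [4, 1, 47, 10, 9, 41, 7, 16]
  queue [28] -> pop 28, enqueue [23, 35], visited so far: [4, 1, 47, 10, 9, 41, 7, 16, 28]
  queue [23, 35] -> pop 23, enqueue [none], visited so far: [4, 1, 47, 10, 9, 41, 7, 16, 28, 23]
  queue [35] -> pop 35, enqueue [34], visited so far: [4, 1, 47, 10, 9, 41, 7, 16, 28, 23, 35]
  queue [34] -> pop 34, enqueue [none], visited so far: [4, 1, 47, 10, 9, 41, 7, 16, 28, 23, 35, 34]
Result: [4, 1, 47, 10, 9, 41, 7, 16, 28, 23, 35, 34]


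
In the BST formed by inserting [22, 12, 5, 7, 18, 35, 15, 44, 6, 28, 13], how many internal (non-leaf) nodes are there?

Tree built from: [22, 12, 5, 7, 18, 35, 15, 44, 6, 28, 13]
Tree (level-order array): [22, 12, 35, 5, 18, 28, 44, None, 7, 15, None, None, None, None, None, 6, None, 13]
Rule: An internal node has at least one child.
Per-node child counts:
  node 22: 2 child(ren)
  node 12: 2 child(ren)
  node 5: 1 child(ren)
  node 7: 1 child(ren)
  node 6: 0 child(ren)
  node 18: 1 child(ren)
  node 15: 1 child(ren)
  node 13: 0 child(ren)
  node 35: 2 child(ren)
  node 28: 0 child(ren)
  node 44: 0 child(ren)
Matching nodes: [22, 12, 5, 7, 18, 15, 35]
Count of internal (non-leaf) nodes: 7


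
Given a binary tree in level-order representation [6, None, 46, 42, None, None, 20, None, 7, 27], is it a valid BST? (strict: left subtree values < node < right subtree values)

Level-order array: [6, None, 46, 42, None, None, 20, None, 7, 27]
Validate using subtree bounds (lo, hi): at each node, require lo < value < hi,
then recurse left with hi=value and right with lo=value.
Preorder trace (stopping at first violation):
  at node 6 with bounds (-inf, +inf): OK
  at node 46 with bounds (6, +inf): OK
  at node 42 with bounds (6, 46): OK
  at node 20 with bounds (42, 46): VIOLATION
Node 20 violates its bound: not (42 < 20 < 46).
Result: Not a valid BST


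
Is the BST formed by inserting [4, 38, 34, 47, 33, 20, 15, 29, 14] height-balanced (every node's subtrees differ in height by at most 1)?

Tree (level-order array): [4, None, 38, 34, 47, 33, None, None, None, 20, None, 15, 29, 14]
Definition: a tree is height-balanced if, at every node, |h(left) - h(right)| <= 1 (empty subtree has height -1).
Bottom-up per-node check:
  node 14: h_left=-1, h_right=-1, diff=0 [OK], height=0
  node 15: h_left=0, h_right=-1, diff=1 [OK], height=1
  node 29: h_left=-1, h_right=-1, diff=0 [OK], height=0
  node 20: h_left=1, h_right=0, diff=1 [OK], height=2
  node 33: h_left=2, h_right=-1, diff=3 [FAIL (|2--1|=3 > 1)], height=3
  node 34: h_left=3, h_right=-1, diff=4 [FAIL (|3--1|=4 > 1)], height=4
  node 47: h_left=-1, h_right=-1, diff=0 [OK], height=0
  node 38: h_left=4, h_right=0, diff=4 [FAIL (|4-0|=4 > 1)], height=5
  node 4: h_left=-1, h_right=5, diff=6 [FAIL (|-1-5|=6 > 1)], height=6
Node 33 violates the condition: |2 - -1| = 3 > 1.
Result: Not balanced


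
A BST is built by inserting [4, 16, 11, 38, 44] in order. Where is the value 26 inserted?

Starting tree (level order): [4, None, 16, 11, 38, None, None, None, 44]
Insertion path: 4 -> 16 -> 38
Result: insert 26 as left child of 38
Final tree (level order): [4, None, 16, 11, 38, None, None, 26, 44]


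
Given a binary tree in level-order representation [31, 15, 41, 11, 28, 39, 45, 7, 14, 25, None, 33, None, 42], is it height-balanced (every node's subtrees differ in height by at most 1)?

Tree (level-order array): [31, 15, 41, 11, 28, 39, 45, 7, 14, 25, None, 33, None, 42]
Definition: a tree is height-balanced if, at every node, |h(left) - h(right)| <= 1 (empty subtree has height -1).
Bottom-up per-node check:
  node 7: h_left=-1, h_right=-1, diff=0 [OK], height=0
  node 14: h_left=-1, h_right=-1, diff=0 [OK], height=0
  node 11: h_left=0, h_right=0, diff=0 [OK], height=1
  node 25: h_left=-1, h_right=-1, diff=0 [OK], height=0
  node 28: h_left=0, h_right=-1, diff=1 [OK], height=1
  node 15: h_left=1, h_right=1, diff=0 [OK], height=2
  node 33: h_left=-1, h_right=-1, diff=0 [OK], height=0
  node 39: h_left=0, h_right=-1, diff=1 [OK], height=1
  node 42: h_left=-1, h_right=-1, diff=0 [OK], height=0
  node 45: h_left=0, h_right=-1, diff=1 [OK], height=1
  node 41: h_left=1, h_right=1, diff=0 [OK], height=2
  node 31: h_left=2, h_right=2, diff=0 [OK], height=3
All nodes satisfy the balance condition.
Result: Balanced


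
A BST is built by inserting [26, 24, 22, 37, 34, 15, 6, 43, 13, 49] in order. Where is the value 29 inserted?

Starting tree (level order): [26, 24, 37, 22, None, 34, 43, 15, None, None, None, None, 49, 6, None, None, None, None, 13]
Insertion path: 26 -> 37 -> 34
Result: insert 29 as left child of 34
Final tree (level order): [26, 24, 37, 22, None, 34, 43, 15, None, 29, None, None, 49, 6, None, None, None, None, None, None, 13]


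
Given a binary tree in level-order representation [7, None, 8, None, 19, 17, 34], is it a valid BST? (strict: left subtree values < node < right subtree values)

Level-order array: [7, None, 8, None, 19, 17, 34]
Validate using subtree bounds (lo, hi): at each node, require lo < value < hi,
then recurse left with hi=value and right with lo=value.
Preorder trace (stopping at first violation):
  at node 7 with bounds (-inf, +inf): OK
  at node 8 with bounds (7, +inf): OK
  at node 19 with bounds (8, +inf): OK
  at node 17 with bounds (8, 19): OK
  at node 34 with bounds (19, +inf): OK
No violation found at any node.
Result: Valid BST


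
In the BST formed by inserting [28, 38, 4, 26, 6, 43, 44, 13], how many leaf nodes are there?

Tree built from: [28, 38, 4, 26, 6, 43, 44, 13]
Tree (level-order array): [28, 4, 38, None, 26, None, 43, 6, None, None, 44, None, 13]
Rule: A leaf has 0 children.
Per-node child counts:
  node 28: 2 child(ren)
  node 4: 1 child(ren)
  node 26: 1 child(ren)
  node 6: 1 child(ren)
  node 13: 0 child(ren)
  node 38: 1 child(ren)
  node 43: 1 child(ren)
  node 44: 0 child(ren)
Matching nodes: [13, 44]
Count of leaf nodes: 2


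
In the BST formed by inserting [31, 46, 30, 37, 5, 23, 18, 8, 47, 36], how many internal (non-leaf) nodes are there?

Tree built from: [31, 46, 30, 37, 5, 23, 18, 8, 47, 36]
Tree (level-order array): [31, 30, 46, 5, None, 37, 47, None, 23, 36, None, None, None, 18, None, None, None, 8]
Rule: An internal node has at least one child.
Per-node child counts:
  node 31: 2 child(ren)
  node 30: 1 child(ren)
  node 5: 1 child(ren)
  node 23: 1 child(ren)
  node 18: 1 child(ren)
  node 8: 0 child(ren)
  node 46: 2 child(ren)
  node 37: 1 child(ren)
  node 36: 0 child(ren)
  node 47: 0 child(ren)
Matching nodes: [31, 30, 5, 23, 18, 46, 37]
Count of internal (non-leaf) nodes: 7


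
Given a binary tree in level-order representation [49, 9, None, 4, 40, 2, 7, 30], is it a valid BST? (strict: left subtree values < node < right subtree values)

Level-order array: [49, 9, None, 4, 40, 2, 7, 30]
Validate using subtree bounds (lo, hi): at each node, require lo < value < hi,
then recurse left with hi=value and right with lo=value.
Preorder trace (stopping at first violation):
  at node 49 with bounds (-inf, +inf): OK
  at node 9 with bounds (-inf, 49): OK
  at node 4 with bounds (-inf, 9): OK
  at node 2 with bounds (-inf, 4): OK
  at node 7 with bounds (4, 9): OK
  at node 40 with bounds (9, 49): OK
  at node 30 with bounds (9, 40): OK
No violation found at any node.
Result: Valid BST


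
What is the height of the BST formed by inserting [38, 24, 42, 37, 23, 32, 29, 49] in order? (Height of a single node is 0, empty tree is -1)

Insertion order: [38, 24, 42, 37, 23, 32, 29, 49]
Tree (level-order array): [38, 24, 42, 23, 37, None, 49, None, None, 32, None, None, None, 29]
Compute height bottom-up (empty subtree = -1):
  height(23) = 1 + max(-1, -1) = 0
  height(29) = 1 + max(-1, -1) = 0
  height(32) = 1 + max(0, -1) = 1
  height(37) = 1 + max(1, -1) = 2
  height(24) = 1 + max(0, 2) = 3
  height(49) = 1 + max(-1, -1) = 0
  height(42) = 1 + max(-1, 0) = 1
  height(38) = 1 + max(3, 1) = 4
Height = 4


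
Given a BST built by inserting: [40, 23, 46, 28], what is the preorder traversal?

Tree insertion order: [40, 23, 46, 28]
Tree (level-order array): [40, 23, 46, None, 28]
Preorder traversal: [40, 23, 28, 46]


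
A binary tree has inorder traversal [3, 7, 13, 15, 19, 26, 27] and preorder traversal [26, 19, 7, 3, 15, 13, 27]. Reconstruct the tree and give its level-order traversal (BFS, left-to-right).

Inorder:  [3, 7, 13, 15, 19, 26, 27]
Preorder: [26, 19, 7, 3, 15, 13, 27]
Algorithm: preorder visits root first, so consume preorder in order;
for each root, split the current inorder slice at that value into
left-subtree inorder and right-subtree inorder, then recurse.
Recursive splits:
  root=26; inorder splits into left=[3, 7, 13, 15, 19], right=[27]
  root=19; inorder splits into left=[3, 7, 13, 15], right=[]
  root=7; inorder splits into left=[3], right=[13, 15]
  root=3; inorder splits into left=[], right=[]
  root=15; inorder splits into left=[13], right=[]
  root=13; inorder splits into left=[], right=[]
  root=27; inorder splits into left=[], right=[]
Reconstructed level-order: [26, 19, 27, 7, 3, 15, 13]


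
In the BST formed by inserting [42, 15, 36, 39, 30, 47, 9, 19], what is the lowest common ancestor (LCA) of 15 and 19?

Tree insertion order: [42, 15, 36, 39, 30, 47, 9, 19]
Tree (level-order array): [42, 15, 47, 9, 36, None, None, None, None, 30, 39, 19]
In a BST, the LCA of p=15, q=19 is the first node v on the
root-to-leaf path with p <= v <= q (go left if both < v, right if both > v).
Walk from root:
  at 42: both 15 and 19 < 42, go left
  at 15: 15 <= 15 <= 19, this is the LCA
LCA = 15


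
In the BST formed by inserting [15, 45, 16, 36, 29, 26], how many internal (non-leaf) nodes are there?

Tree built from: [15, 45, 16, 36, 29, 26]
Tree (level-order array): [15, None, 45, 16, None, None, 36, 29, None, 26]
Rule: An internal node has at least one child.
Per-node child counts:
  node 15: 1 child(ren)
  node 45: 1 child(ren)
  node 16: 1 child(ren)
  node 36: 1 child(ren)
  node 29: 1 child(ren)
  node 26: 0 child(ren)
Matching nodes: [15, 45, 16, 36, 29]
Count of internal (non-leaf) nodes: 5


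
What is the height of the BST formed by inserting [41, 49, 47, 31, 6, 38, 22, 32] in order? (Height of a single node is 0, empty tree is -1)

Insertion order: [41, 49, 47, 31, 6, 38, 22, 32]
Tree (level-order array): [41, 31, 49, 6, 38, 47, None, None, 22, 32]
Compute height bottom-up (empty subtree = -1):
  height(22) = 1 + max(-1, -1) = 0
  height(6) = 1 + max(-1, 0) = 1
  height(32) = 1 + max(-1, -1) = 0
  height(38) = 1 + max(0, -1) = 1
  height(31) = 1 + max(1, 1) = 2
  height(47) = 1 + max(-1, -1) = 0
  height(49) = 1 + max(0, -1) = 1
  height(41) = 1 + max(2, 1) = 3
Height = 3


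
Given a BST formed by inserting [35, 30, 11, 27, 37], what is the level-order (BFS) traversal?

Tree insertion order: [35, 30, 11, 27, 37]
Tree (level-order array): [35, 30, 37, 11, None, None, None, None, 27]
BFS from the root, enqueuing left then right child of each popped node:
  queue [35] -> pop 35, enqueue [30, 37], visited so far: [35]
  queue [30, 37] -> pop 30, enqueue [11], visited so far: [35, 30]
  queue [37, 11] -> pop 37, enqueue [none], visited so far: [35, 30, 37]
  queue [11] -> pop 11, enqueue [27], visited so far: [35, 30, 37, 11]
  queue [27] -> pop 27, enqueue [none], visited so far: [35, 30, 37, 11, 27]
Result: [35, 30, 37, 11, 27]


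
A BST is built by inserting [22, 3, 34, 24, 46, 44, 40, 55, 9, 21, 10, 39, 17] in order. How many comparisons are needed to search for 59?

Search path for 59: 22 -> 34 -> 46 -> 55
Found: False
Comparisons: 4


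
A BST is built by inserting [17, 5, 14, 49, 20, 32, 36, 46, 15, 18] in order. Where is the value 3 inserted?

Starting tree (level order): [17, 5, 49, None, 14, 20, None, None, 15, 18, 32, None, None, None, None, None, 36, None, 46]
Insertion path: 17 -> 5
Result: insert 3 as left child of 5
Final tree (level order): [17, 5, 49, 3, 14, 20, None, None, None, None, 15, 18, 32, None, None, None, None, None, 36, None, 46]


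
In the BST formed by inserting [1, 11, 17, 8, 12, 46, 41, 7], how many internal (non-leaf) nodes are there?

Tree built from: [1, 11, 17, 8, 12, 46, 41, 7]
Tree (level-order array): [1, None, 11, 8, 17, 7, None, 12, 46, None, None, None, None, 41]
Rule: An internal node has at least one child.
Per-node child counts:
  node 1: 1 child(ren)
  node 11: 2 child(ren)
  node 8: 1 child(ren)
  node 7: 0 child(ren)
  node 17: 2 child(ren)
  node 12: 0 child(ren)
  node 46: 1 child(ren)
  node 41: 0 child(ren)
Matching nodes: [1, 11, 8, 17, 46]
Count of internal (non-leaf) nodes: 5


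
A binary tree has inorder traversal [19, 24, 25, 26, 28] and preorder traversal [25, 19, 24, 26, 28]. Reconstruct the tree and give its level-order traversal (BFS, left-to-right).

Inorder:  [19, 24, 25, 26, 28]
Preorder: [25, 19, 24, 26, 28]
Algorithm: preorder visits root first, so consume preorder in order;
for each root, split the current inorder slice at that value into
left-subtree inorder and right-subtree inorder, then recurse.
Recursive splits:
  root=25; inorder splits into left=[19, 24], right=[26, 28]
  root=19; inorder splits into left=[], right=[24]
  root=24; inorder splits into left=[], right=[]
  root=26; inorder splits into left=[], right=[28]
  root=28; inorder splits into left=[], right=[]
Reconstructed level-order: [25, 19, 26, 24, 28]


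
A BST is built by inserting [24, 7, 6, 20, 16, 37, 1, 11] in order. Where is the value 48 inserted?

Starting tree (level order): [24, 7, 37, 6, 20, None, None, 1, None, 16, None, None, None, 11]
Insertion path: 24 -> 37
Result: insert 48 as right child of 37
Final tree (level order): [24, 7, 37, 6, 20, None, 48, 1, None, 16, None, None, None, None, None, 11]


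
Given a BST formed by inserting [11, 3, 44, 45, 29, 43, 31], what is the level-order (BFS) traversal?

Tree insertion order: [11, 3, 44, 45, 29, 43, 31]
Tree (level-order array): [11, 3, 44, None, None, 29, 45, None, 43, None, None, 31]
BFS from the root, enqueuing left then right child of each popped node:
  queue [11] -> pop 11, enqueue [3, 44], visited so far: [11]
  queue [3, 44] -> pop 3, enqueue [none], visited so far: [11, 3]
  queue [44] -> pop 44, enqueue [29, 45], visited so far: [11, 3, 44]
  queue [29, 45] -> pop 29, enqueue [43], visited so far: [11, 3, 44, 29]
  queue [45, 43] -> pop 45, enqueue [none], visited so far: [11, 3, 44, 29, 45]
  queue [43] -> pop 43, enqueue [31], visited so far: [11, 3, 44, 29, 45, 43]
  queue [31] -> pop 31, enqueue [none], visited so far: [11, 3, 44, 29, 45, 43, 31]
Result: [11, 3, 44, 29, 45, 43, 31]


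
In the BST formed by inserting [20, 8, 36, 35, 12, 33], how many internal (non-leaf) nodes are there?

Tree built from: [20, 8, 36, 35, 12, 33]
Tree (level-order array): [20, 8, 36, None, 12, 35, None, None, None, 33]
Rule: An internal node has at least one child.
Per-node child counts:
  node 20: 2 child(ren)
  node 8: 1 child(ren)
  node 12: 0 child(ren)
  node 36: 1 child(ren)
  node 35: 1 child(ren)
  node 33: 0 child(ren)
Matching nodes: [20, 8, 36, 35]
Count of internal (non-leaf) nodes: 4


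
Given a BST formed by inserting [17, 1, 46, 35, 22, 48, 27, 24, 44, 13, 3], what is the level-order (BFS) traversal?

Tree insertion order: [17, 1, 46, 35, 22, 48, 27, 24, 44, 13, 3]
Tree (level-order array): [17, 1, 46, None, 13, 35, 48, 3, None, 22, 44, None, None, None, None, None, 27, None, None, 24]
BFS from the root, enqueuing left then right child of each popped node:
  queue [17] -> pop 17, enqueue [1, 46], visited so far: [17]
  queue [1, 46] -> pop 1, enqueue [13], visited so far: [17, 1]
  queue [46, 13] -> pop 46, enqueue [35, 48], visited so far: [17, 1, 46]
  queue [13, 35, 48] -> pop 13, enqueue [3], visited so far: [17, 1, 46, 13]
  queue [35, 48, 3] -> pop 35, enqueue [22, 44], visited so far: [17, 1, 46, 13, 35]
  queue [48, 3, 22, 44] -> pop 48, enqueue [none], visited so far: [17, 1, 46, 13, 35, 48]
  queue [3, 22, 44] -> pop 3, enqueue [none], visited so far: [17, 1, 46, 13, 35, 48, 3]
  queue [22, 44] -> pop 22, enqueue [27], visited so far: [17, 1, 46, 13, 35, 48, 3, 22]
  queue [44, 27] -> pop 44, enqueue [none], visited so far: [17, 1, 46, 13, 35, 48, 3, 22, 44]
  queue [27] -> pop 27, enqueue [24], visited so far: [17, 1, 46, 13, 35, 48, 3, 22, 44, 27]
  queue [24] -> pop 24, enqueue [none], visited so far: [17, 1, 46, 13, 35, 48, 3, 22, 44, 27, 24]
Result: [17, 1, 46, 13, 35, 48, 3, 22, 44, 27, 24]


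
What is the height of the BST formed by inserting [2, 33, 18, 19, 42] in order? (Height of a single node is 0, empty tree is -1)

Insertion order: [2, 33, 18, 19, 42]
Tree (level-order array): [2, None, 33, 18, 42, None, 19]
Compute height bottom-up (empty subtree = -1):
  height(19) = 1 + max(-1, -1) = 0
  height(18) = 1 + max(-1, 0) = 1
  height(42) = 1 + max(-1, -1) = 0
  height(33) = 1 + max(1, 0) = 2
  height(2) = 1 + max(-1, 2) = 3
Height = 3


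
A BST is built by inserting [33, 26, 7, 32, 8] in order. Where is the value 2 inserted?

Starting tree (level order): [33, 26, None, 7, 32, None, 8]
Insertion path: 33 -> 26 -> 7
Result: insert 2 as left child of 7
Final tree (level order): [33, 26, None, 7, 32, 2, 8]


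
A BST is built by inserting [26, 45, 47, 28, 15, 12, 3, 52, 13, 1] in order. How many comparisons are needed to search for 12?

Search path for 12: 26 -> 15 -> 12
Found: True
Comparisons: 3


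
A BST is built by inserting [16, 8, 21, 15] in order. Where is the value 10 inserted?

Starting tree (level order): [16, 8, 21, None, 15]
Insertion path: 16 -> 8 -> 15
Result: insert 10 as left child of 15
Final tree (level order): [16, 8, 21, None, 15, None, None, 10]


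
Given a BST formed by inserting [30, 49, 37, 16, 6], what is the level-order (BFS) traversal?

Tree insertion order: [30, 49, 37, 16, 6]
Tree (level-order array): [30, 16, 49, 6, None, 37]
BFS from the root, enqueuing left then right child of each popped node:
  queue [30] -> pop 30, enqueue [16, 49], visited so far: [30]
  queue [16, 49] -> pop 16, enqueue [6], visited so far: [30, 16]
  queue [49, 6] -> pop 49, enqueue [37], visited so far: [30, 16, 49]
  queue [6, 37] -> pop 6, enqueue [none], visited so far: [30, 16, 49, 6]
  queue [37] -> pop 37, enqueue [none], visited so far: [30, 16, 49, 6, 37]
Result: [30, 16, 49, 6, 37]


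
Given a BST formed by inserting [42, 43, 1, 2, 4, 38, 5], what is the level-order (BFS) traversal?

Tree insertion order: [42, 43, 1, 2, 4, 38, 5]
Tree (level-order array): [42, 1, 43, None, 2, None, None, None, 4, None, 38, 5]
BFS from the root, enqueuing left then right child of each popped node:
  queue [42] -> pop 42, enqueue [1, 43], visited so far: [42]
  queue [1, 43] -> pop 1, enqueue [2], visited so far: [42, 1]
  queue [43, 2] -> pop 43, enqueue [none], visited so far: [42, 1, 43]
  queue [2] -> pop 2, enqueue [4], visited so far: [42, 1, 43, 2]
  queue [4] -> pop 4, enqueue [38], visited so far: [42, 1, 43, 2, 4]
  queue [38] -> pop 38, enqueue [5], visited so far: [42, 1, 43, 2, 4, 38]
  queue [5] -> pop 5, enqueue [none], visited so far: [42, 1, 43, 2, 4, 38, 5]
Result: [42, 1, 43, 2, 4, 38, 5]


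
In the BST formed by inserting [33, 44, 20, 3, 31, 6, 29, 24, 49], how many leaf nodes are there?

Tree built from: [33, 44, 20, 3, 31, 6, 29, 24, 49]
Tree (level-order array): [33, 20, 44, 3, 31, None, 49, None, 6, 29, None, None, None, None, None, 24]
Rule: A leaf has 0 children.
Per-node child counts:
  node 33: 2 child(ren)
  node 20: 2 child(ren)
  node 3: 1 child(ren)
  node 6: 0 child(ren)
  node 31: 1 child(ren)
  node 29: 1 child(ren)
  node 24: 0 child(ren)
  node 44: 1 child(ren)
  node 49: 0 child(ren)
Matching nodes: [6, 24, 49]
Count of leaf nodes: 3


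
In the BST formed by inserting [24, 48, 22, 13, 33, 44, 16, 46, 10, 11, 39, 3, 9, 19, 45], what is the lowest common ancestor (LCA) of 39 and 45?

Tree insertion order: [24, 48, 22, 13, 33, 44, 16, 46, 10, 11, 39, 3, 9, 19, 45]
Tree (level-order array): [24, 22, 48, 13, None, 33, None, 10, 16, None, 44, 3, 11, None, 19, 39, 46, None, 9, None, None, None, None, None, None, 45]
In a BST, the LCA of p=39, q=45 is the first node v on the
root-to-leaf path with p <= v <= q (go left if both < v, right if both > v).
Walk from root:
  at 24: both 39 and 45 > 24, go right
  at 48: both 39 and 45 < 48, go left
  at 33: both 39 and 45 > 33, go right
  at 44: 39 <= 44 <= 45, this is the LCA
LCA = 44


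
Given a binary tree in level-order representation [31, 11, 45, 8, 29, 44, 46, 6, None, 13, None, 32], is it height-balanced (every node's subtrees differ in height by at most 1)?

Tree (level-order array): [31, 11, 45, 8, 29, 44, 46, 6, None, 13, None, 32]
Definition: a tree is height-balanced if, at every node, |h(left) - h(right)| <= 1 (empty subtree has height -1).
Bottom-up per-node check:
  node 6: h_left=-1, h_right=-1, diff=0 [OK], height=0
  node 8: h_left=0, h_right=-1, diff=1 [OK], height=1
  node 13: h_left=-1, h_right=-1, diff=0 [OK], height=0
  node 29: h_left=0, h_right=-1, diff=1 [OK], height=1
  node 11: h_left=1, h_right=1, diff=0 [OK], height=2
  node 32: h_left=-1, h_right=-1, diff=0 [OK], height=0
  node 44: h_left=0, h_right=-1, diff=1 [OK], height=1
  node 46: h_left=-1, h_right=-1, diff=0 [OK], height=0
  node 45: h_left=1, h_right=0, diff=1 [OK], height=2
  node 31: h_left=2, h_right=2, diff=0 [OK], height=3
All nodes satisfy the balance condition.
Result: Balanced


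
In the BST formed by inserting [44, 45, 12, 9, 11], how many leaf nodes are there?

Tree built from: [44, 45, 12, 9, 11]
Tree (level-order array): [44, 12, 45, 9, None, None, None, None, 11]
Rule: A leaf has 0 children.
Per-node child counts:
  node 44: 2 child(ren)
  node 12: 1 child(ren)
  node 9: 1 child(ren)
  node 11: 0 child(ren)
  node 45: 0 child(ren)
Matching nodes: [11, 45]
Count of leaf nodes: 2


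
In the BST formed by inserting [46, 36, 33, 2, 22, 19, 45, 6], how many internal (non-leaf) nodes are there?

Tree built from: [46, 36, 33, 2, 22, 19, 45, 6]
Tree (level-order array): [46, 36, None, 33, 45, 2, None, None, None, None, 22, 19, None, 6]
Rule: An internal node has at least one child.
Per-node child counts:
  node 46: 1 child(ren)
  node 36: 2 child(ren)
  node 33: 1 child(ren)
  node 2: 1 child(ren)
  node 22: 1 child(ren)
  node 19: 1 child(ren)
  node 6: 0 child(ren)
  node 45: 0 child(ren)
Matching nodes: [46, 36, 33, 2, 22, 19]
Count of internal (non-leaf) nodes: 6


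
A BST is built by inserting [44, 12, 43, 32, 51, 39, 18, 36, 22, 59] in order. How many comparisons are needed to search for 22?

Search path for 22: 44 -> 12 -> 43 -> 32 -> 18 -> 22
Found: True
Comparisons: 6


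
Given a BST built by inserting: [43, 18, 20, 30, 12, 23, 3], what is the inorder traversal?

Tree insertion order: [43, 18, 20, 30, 12, 23, 3]
Tree (level-order array): [43, 18, None, 12, 20, 3, None, None, 30, None, None, 23]
Inorder traversal: [3, 12, 18, 20, 23, 30, 43]


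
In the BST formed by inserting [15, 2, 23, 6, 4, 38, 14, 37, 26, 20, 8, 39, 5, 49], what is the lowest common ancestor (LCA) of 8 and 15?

Tree insertion order: [15, 2, 23, 6, 4, 38, 14, 37, 26, 20, 8, 39, 5, 49]
Tree (level-order array): [15, 2, 23, None, 6, 20, 38, 4, 14, None, None, 37, 39, None, 5, 8, None, 26, None, None, 49]
In a BST, the LCA of p=8, q=15 is the first node v on the
root-to-leaf path with p <= v <= q (go left if both < v, right if both > v).
Walk from root:
  at 15: 8 <= 15 <= 15, this is the LCA
LCA = 15


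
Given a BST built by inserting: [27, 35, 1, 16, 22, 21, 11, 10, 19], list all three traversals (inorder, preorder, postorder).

Tree insertion order: [27, 35, 1, 16, 22, 21, 11, 10, 19]
Tree (level-order array): [27, 1, 35, None, 16, None, None, 11, 22, 10, None, 21, None, None, None, 19]
Inorder (L, root, R): [1, 10, 11, 16, 19, 21, 22, 27, 35]
Preorder (root, L, R): [27, 1, 16, 11, 10, 22, 21, 19, 35]
Postorder (L, R, root): [10, 11, 19, 21, 22, 16, 1, 35, 27]


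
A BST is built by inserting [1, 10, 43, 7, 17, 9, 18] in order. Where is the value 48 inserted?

Starting tree (level order): [1, None, 10, 7, 43, None, 9, 17, None, None, None, None, 18]
Insertion path: 1 -> 10 -> 43
Result: insert 48 as right child of 43
Final tree (level order): [1, None, 10, 7, 43, None, 9, 17, 48, None, None, None, 18]


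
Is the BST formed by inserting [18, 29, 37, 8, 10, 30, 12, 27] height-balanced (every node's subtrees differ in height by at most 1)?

Tree (level-order array): [18, 8, 29, None, 10, 27, 37, None, 12, None, None, 30]
Definition: a tree is height-balanced if, at every node, |h(left) - h(right)| <= 1 (empty subtree has height -1).
Bottom-up per-node check:
  node 12: h_left=-1, h_right=-1, diff=0 [OK], height=0
  node 10: h_left=-1, h_right=0, diff=1 [OK], height=1
  node 8: h_left=-1, h_right=1, diff=2 [FAIL (|-1-1|=2 > 1)], height=2
  node 27: h_left=-1, h_right=-1, diff=0 [OK], height=0
  node 30: h_left=-1, h_right=-1, diff=0 [OK], height=0
  node 37: h_left=0, h_right=-1, diff=1 [OK], height=1
  node 29: h_left=0, h_right=1, diff=1 [OK], height=2
  node 18: h_left=2, h_right=2, diff=0 [OK], height=3
Node 8 violates the condition: |-1 - 1| = 2 > 1.
Result: Not balanced


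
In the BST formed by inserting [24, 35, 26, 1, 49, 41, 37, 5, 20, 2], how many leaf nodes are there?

Tree built from: [24, 35, 26, 1, 49, 41, 37, 5, 20, 2]
Tree (level-order array): [24, 1, 35, None, 5, 26, 49, 2, 20, None, None, 41, None, None, None, None, None, 37]
Rule: A leaf has 0 children.
Per-node child counts:
  node 24: 2 child(ren)
  node 1: 1 child(ren)
  node 5: 2 child(ren)
  node 2: 0 child(ren)
  node 20: 0 child(ren)
  node 35: 2 child(ren)
  node 26: 0 child(ren)
  node 49: 1 child(ren)
  node 41: 1 child(ren)
  node 37: 0 child(ren)
Matching nodes: [2, 20, 26, 37]
Count of leaf nodes: 4


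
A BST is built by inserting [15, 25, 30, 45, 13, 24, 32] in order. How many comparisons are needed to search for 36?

Search path for 36: 15 -> 25 -> 30 -> 45 -> 32
Found: False
Comparisons: 5


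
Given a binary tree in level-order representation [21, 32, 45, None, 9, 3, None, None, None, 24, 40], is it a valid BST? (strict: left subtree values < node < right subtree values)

Level-order array: [21, 32, 45, None, 9, 3, None, None, None, 24, 40]
Validate using subtree bounds (lo, hi): at each node, require lo < value < hi,
then recurse left with hi=value and right with lo=value.
Preorder trace (stopping at first violation):
  at node 21 with bounds (-inf, +inf): OK
  at node 32 with bounds (-inf, 21): VIOLATION
Node 32 violates its bound: not (-inf < 32 < 21).
Result: Not a valid BST


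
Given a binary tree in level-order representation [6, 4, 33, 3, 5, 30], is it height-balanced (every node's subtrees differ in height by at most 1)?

Tree (level-order array): [6, 4, 33, 3, 5, 30]
Definition: a tree is height-balanced if, at every node, |h(left) - h(right)| <= 1 (empty subtree has height -1).
Bottom-up per-node check:
  node 3: h_left=-1, h_right=-1, diff=0 [OK], height=0
  node 5: h_left=-1, h_right=-1, diff=0 [OK], height=0
  node 4: h_left=0, h_right=0, diff=0 [OK], height=1
  node 30: h_left=-1, h_right=-1, diff=0 [OK], height=0
  node 33: h_left=0, h_right=-1, diff=1 [OK], height=1
  node 6: h_left=1, h_right=1, diff=0 [OK], height=2
All nodes satisfy the balance condition.
Result: Balanced


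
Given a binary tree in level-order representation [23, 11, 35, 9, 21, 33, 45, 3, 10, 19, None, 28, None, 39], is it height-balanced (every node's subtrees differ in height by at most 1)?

Tree (level-order array): [23, 11, 35, 9, 21, 33, 45, 3, 10, 19, None, 28, None, 39]
Definition: a tree is height-balanced if, at every node, |h(left) - h(right)| <= 1 (empty subtree has height -1).
Bottom-up per-node check:
  node 3: h_left=-1, h_right=-1, diff=0 [OK], height=0
  node 10: h_left=-1, h_right=-1, diff=0 [OK], height=0
  node 9: h_left=0, h_right=0, diff=0 [OK], height=1
  node 19: h_left=-1, h_right=-1, diff=0 [OK], height=0
  node 21: h_left=0, h_right=-1, diff=1 [OK], height=1
  node 11: h_left=1, h_right=1, diff=0 [OK], height=2
  node 28: h_left=-1, h_right=-1, diff=0 [OK], height=0
  node 33: h_left=0, h_right=-1, diff=1 [OK], height=1
  node 39: h_left=-1, h_right=-1, diff=0 [OK], height=0
  node 45: h_left=0, h_right=-1, diff=1 [OK], height=1
  node 35: h_left=1, h_right=1, diff=0 [OK], height=2
  node 23: h_left=2, h_right=2, diff=0 [OK], height=3
All nodes satisfy the balance condition.
Result: Balanced


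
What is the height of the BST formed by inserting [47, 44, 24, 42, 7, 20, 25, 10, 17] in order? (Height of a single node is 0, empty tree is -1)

Insertion order: [47, 44, 24, 42, 7, 20, 25, 10, 17]
Tree (level-order array): [47, 44, None, 24, None, 7, 42, None, 20, 25, None, 10, None, None, None, None, 17]
Compute height bottom-up (empty subtree = -1):
  height(17) = 1 + max(-1, -1) = 0
  height(10) = 1 + max(-1, 0) = 1
  height(20) = 1 + max(1, -1) = 2
  height(7) = 1 + max(-1, 2) = 3
  height(25) = 1 + max(-1, -1) = 0
  height(42) = 1 + max(0, -1) = 1
  height(24) = 1 + max(3, 1) = 4
  height(44) = 1 + max(4, -1) = 5
  height(47) = 1 + max(5, -1) = 6
Height = 6


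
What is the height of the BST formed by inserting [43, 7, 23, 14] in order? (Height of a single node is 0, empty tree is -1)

Insertion order: [43, 7, 23, 14]
Tree (level-order array): [43, 7, None, None, 23, 14]
Compute height bottom-up (empty subtree = -1):
  height(14) = 1 + max(-1, -1) = 0
  height(23) = 1 + max(0, -1) = 1
  height(7) = 1 + max(-1, 1) = 2
  height(43) = 1 + max(2, -1) = 3
Height = 3


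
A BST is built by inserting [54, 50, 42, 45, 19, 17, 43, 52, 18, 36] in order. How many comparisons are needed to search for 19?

Search path for 19: 54 -> 50 -> 42 -> 19
Found: True
Comparisons: 4


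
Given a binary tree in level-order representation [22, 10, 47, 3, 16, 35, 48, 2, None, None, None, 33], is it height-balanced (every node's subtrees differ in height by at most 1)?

Tree (level-order array): [22, 10, 47, 3, 16, 35, 48, 2, None, None, None, 33]
Definition: a tree is height-balanced if, at every node, |h(left) - h(right)| <= 1 (empty subtree has height -1).
Bottom-up per-node check:
  node 2: h_left=-1, h_right=-1, diff=0 [OK], height=0
  node 3: h_left=0, h_right=-1, diff=1 [OK], height=1
  node 16: h_left=-1, h_right=-1, diff=0 [OK], height=0
  node 10: h_left=1, h_right=0, diff=1 [OK], height=2
  node 33: h_left=-1, h_right=-1, diff=0 [OK], height=0
  node 35: h_left=0, h_right=-1, diff=1 [OK], height=1
  node 48: h_left=-1, h_right=-1, diff=0 [OK], height=0
  node 47: h_left=1, h_right=0, diff=1 [OK], height=2
  node 22: h_left=2, h_right=2, diff=0 [OK], height=3
All nodes satisfy the balance condition.
Result: Balanced


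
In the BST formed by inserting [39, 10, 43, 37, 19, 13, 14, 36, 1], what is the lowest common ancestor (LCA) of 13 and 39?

Tree insertion order: [39, 10, 43, 37, 19, 13, 14, 36, 1]
Tree (level-order array): [39, 10, 43, 1, 37, None, None, None, None, 19, None, 13, 36, None, 14]
In a BST, the LCA of p=13, q=39 is the first node v on the
root-to-leaf path with p <= v <= q (go left if both < v, right if both > v).
Walk from root:
  at 39: 13 <= 39 <= 39, this is the LCA
LCA = 39


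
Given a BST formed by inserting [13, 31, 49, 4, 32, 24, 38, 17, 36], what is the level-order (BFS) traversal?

Tree insertion order: [13, 31, 49, 4, 32, 24, 38, 17, 36]
Tree (level-order array): [13, 4, 31, None, None, 24, 49, 17, None, 32, None, None, None, None, 38, 36]
BFS from the root, enqueuing left then right child of each popped node:
  queue [13] -> pop 13, enqueue [4, 31], visited so far: [13]
  queue [4, 31] -> pop 4, enqueue [none], visited so far: [13, 4]
  queue [31] -> pop 31, enqueue [24, 49], visited so far: [13, 4, 31]
  queue [24, 49] -> pop 24, enqueue [17], visited so far: [13, 4, 31, 24]
  queue [49, 17] -> pop 49, enqueue [32], visited so far: [13, 4, 31, 24, 49]
  queue [17, 32] -> pop 17, enqueue [none], visited so far: [13, 4, 31, 24, 49, 17]
  queue [32] -> pop 32, enqueue [38], visited so far: [13, 4, 31, 24, 49, 17, 32]
  queue [38] -> pop 38, enqueue [36], visited so far: [13, 4, 31, 24, 49, 17, 32, 38]
  queue [36] -> pop 36, enqueue [none], visited so far: [13, 4, 31, 24, 49, 17, 32, 38, 36]
Result: [13, 4, 31, 24, 49, 17, 32, 38, 36]


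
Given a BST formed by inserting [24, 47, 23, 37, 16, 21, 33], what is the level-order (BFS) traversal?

Tree insertion order: [24, 47, 23, 37, 16, 21, 33]
Tree (level-order array): [24, 23, 47, 16, None, 37, None, None, 21, 33]
BFS from the root, enqueuing left then right child of each popped node:
  queue [24] -> pop 24, enqueue [23, 47], visited so far: [24]
  queue [23, 47] -> pop 23, enqueue [16], visited so far: [24, 23]
  queue [47, 16] -> pop 47, enqueue [37], visited so far: [24, 23, 47]
  queue [16, 37] -> pop 16, enqueue [21], visited so far: [24, 23, 47, 16]
  queue [37, 21] -> pop 37, enqueue [33], visited so far: [24, 23, 47, 16, 37]
  queue [21, 33] -> pop 21, enqueue [none], visited so far: [24, 23, 47, 16, 37, 21]
  queue [33] -> pop 33, enqueue [none], visited so far: [24, 23, 47, 16, 37, 21, 33]
Result: [24, 23, 47, 16, 37, 21, 33]


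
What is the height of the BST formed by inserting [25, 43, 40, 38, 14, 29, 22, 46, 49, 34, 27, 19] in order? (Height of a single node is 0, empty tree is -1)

Insertion order: [25, 43, 40, 38, 14, 29, 22, 46, 49, 34, 27, 19]
Tree (level-order array): [25, 14, 43, None, 22, 40, 46, 19, None, 38, None, None, 49, None, None, 29, None, None, None, 27, 34]
Compute height bottom-up (empty subtree = -1):
  height(19) = 1 + max(-1, -1) = 0
  height(22) = 1 + max(0, -1) = 1
  height(14) = 1 + max(-1, 1) = 2
  height(27) = 1 + max(-1, -1) = 0
  height(34) = 1 + max(-1, -1) = 0
  height(29) = 1 + max(0, 0) = 1
  height(38) = 1 + max(1, -1) = 2
  height(40) = 1 + max(2, -1) = 3
  height(49) = 1 + max(-1, -1) = 0
  height(46) = 1 + max(-1, 0) = 1
  height(43) = 1 + max(3, 1) = 4
  height(25) = 1 + max(2, 4) = 5
Height = 5


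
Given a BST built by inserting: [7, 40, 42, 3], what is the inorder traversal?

Tree insertion order: [7, 40, 42, 3]
Tree (level-order array): [7, 3, 40, None, None, None, 42]
Inorder traversal: [3, 7, 40, 42]


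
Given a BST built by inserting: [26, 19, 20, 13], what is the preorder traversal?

Tree insertion order: [26, 19, 20, 13]
Tree (level-order array): [26, 19, None, 13, 20]
Preorder traversal: [26, 19, 13, 20]


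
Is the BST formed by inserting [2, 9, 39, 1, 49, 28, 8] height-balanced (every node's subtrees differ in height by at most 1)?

Tree (level-order array): [2, 1, 9, None, None, 8, 39, None, None, 28, 49]
Definition: a tree is height-balanced if, at every node, |h(left) - h(right)| <= 1 (empty subtree has height -1).
Bottom-up per-node check:
  node 1: h_left=-1, h_right=-1, diff=0 [OK], height=0
  node 8: h_left=-1, h_right=-1, diff=0 [OK], height=0
  node 28: h_left=-1, h_right=-1, diff=0 [OK], height=0
  node 49: h_left=-1, h_right=-1, diff=0 [OK], height=0
  node 39: h_left=0, h_right=0, diff=0 [OK], height=1
  node 9: h_left=0, h_right=1, diff=1 [OK], height=2
  node 2: h_left=0, h_right=2, diff=2 [FAIL (|0-2|=2 > 1)], height=3
Node 2 violates the condition: |0 - 2| = 2 > 1.
Result: Not balanced


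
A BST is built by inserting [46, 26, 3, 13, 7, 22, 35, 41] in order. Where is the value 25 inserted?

Starting tree (level order): [46, 26, None, 3, 35, None, 13, None, 41, 7, 22]
Insertion path: 46 -> 26 -> 3 -> 13 -> 22
Result: insert 25 as right child of 22
Final tree (level order): [46, 26, None, 3, 35, None, 13, None, 41, 7, 22, None, None, None, None, None, 25]


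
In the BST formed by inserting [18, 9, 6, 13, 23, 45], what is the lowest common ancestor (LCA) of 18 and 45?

Tree insertion order: [18, 9, 6, 13, 23, 45]
Tree (level-order array): [18, 9, 23, 6, 13, None, 45]
In a BST, the LCA of p=18, q=45 is the first node v on the
root-to-leaf path with p <= v <= q (go left if both < v, right if both > v).
Walk from root:
  at 18: 18 <= 18 <= 45, this is the LCA
LCA = 18


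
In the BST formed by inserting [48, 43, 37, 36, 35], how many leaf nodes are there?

Tree built from: [48, 43, 37, 36, 35]
Tree (level-order array): [48, 43, None, 37, None, 36, None, 35]
Rule: A leaf has 0 children.
Per-node child counts:
  node 48: 1 child(ren)
  node 43: 1 child(ren)
  node 37: 1 child(ren)
  node 36: 1 child(ren)
  node 35: 0 child(ren)
Matching nodes: [35]
Count of leaf nodes: 1


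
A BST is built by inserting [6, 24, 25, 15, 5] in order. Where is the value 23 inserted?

Starting tree (level order): [6, 5, 24, None, None, 15, 25]
Insertion path: 6 -> 24 -> 15
Result: insert 23 as right child of 15
Final tree (level order): [6, 5, 24, None, None, 15, 25, None, 23]


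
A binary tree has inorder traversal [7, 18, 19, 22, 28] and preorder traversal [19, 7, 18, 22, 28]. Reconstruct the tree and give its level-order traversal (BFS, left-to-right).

Inorder:  [7, 18, 19, 22, 28]
Preorder: [19, 7, 18, 22, 28]
Algorithm: preorder visits root first, so consume preorder in order;
for each root, split the current inorder slice at that value into
left-subtree inorder and right-subtree inorder, then recurse.
Recursive splits:
  root=19; inorder splits into left=[7, 18], right=[22, 28]
  root=7; inorder splits into left=[], right=[18]
  root=18; inorder splits into left=[], right=[]
  root=22; inorder splits into left=[], right=[28]
  root=28; inorder splits into left=[], right=[]
Reconstructed level-order: [19, 7, 22, 18, 28]


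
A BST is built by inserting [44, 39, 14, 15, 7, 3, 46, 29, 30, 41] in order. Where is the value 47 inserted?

Starting tree (level order): [44, 39, 46, 14, 41, None, None, 7, 15, None, None, 3, None, None, 29, None, None, None, 30]
Insertion path: 44 -> 46
Result: insert 47 as right child of 46
Final tree (level order): [44, 39, 46, 14, 41, None, 47, 7, 15, None, None, None, None, 3, None, None, 29, None, None, None, 30]


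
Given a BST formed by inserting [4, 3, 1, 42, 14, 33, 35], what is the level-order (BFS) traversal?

Tree insertion order: [4, 3, 1, 42, 14, 33, 35]
Tree (level-order array): [4, 3, 42, 1, None, 14, None, None, None, None, 33, None, 35]
BFS from the root, enqueuing left then right child of each popped node:
  queue [4] -> pop 4, enqueue [3, 42], visited so far: [4]
  queue [3, 42] -> pop 3, enqueue [1], visited so far: [4, 3]
  queue [42, 1] -> pop 42, enqueue [14], visited so far: [4, 3, 42]
  queue [1, 14] -> pop 1, enqueue [none], visited so far: [4, 3, 42, 1]
  queue [14] -> pop 14, enqueue [33], visited so far: [4, 3, 42, 1, 14]
  queue [33] -> pop 33, enqueue [35], visited so far: [4, 3, 42, 1, 14, 33]
  queue [35] -> pop 35, enqueue [none], visited so far: [4, 3, 42, 1, 14, 33, 35]
Result: [4, 3, 42, 1, 14, 33, 35]


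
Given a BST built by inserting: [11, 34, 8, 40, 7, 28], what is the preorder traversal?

Tree insertion order: [11, 34, 8, 40, 7, 28]
Tree (level-order array): [11, 8, 34, 7, None, 28, 40]
Preorder traversal: [11, 8, 7, 34, 28, 40]


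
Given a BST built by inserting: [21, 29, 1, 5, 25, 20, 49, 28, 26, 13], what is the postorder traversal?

Tree insertion order: [21, 29, 1, 5, 25, 20, 49, 28, 26, 13]
Tree (level-order array): [21, 1, 29, None, 5, 25, 49, None, 20, None, 28, None, None, 13, None, 26]
Postorder traversal: [13, 20, 5, 1, 26, 28, 25, 49, 29, 21]
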